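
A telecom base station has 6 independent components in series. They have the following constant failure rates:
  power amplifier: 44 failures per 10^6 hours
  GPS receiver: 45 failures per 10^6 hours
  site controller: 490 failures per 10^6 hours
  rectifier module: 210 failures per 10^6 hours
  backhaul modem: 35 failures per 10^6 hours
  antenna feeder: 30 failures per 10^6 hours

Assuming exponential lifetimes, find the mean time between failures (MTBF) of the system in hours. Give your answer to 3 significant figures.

1170

Series of exponential components: λ_sys = Σ λ_i
λ_sys = 0.000044 + 0.000045 + 0.00049 + 0.00021 + 0.000035 + 0.000030 = 8.5400e-04 /h
MTBF = 1 / λ_sys = 1170 h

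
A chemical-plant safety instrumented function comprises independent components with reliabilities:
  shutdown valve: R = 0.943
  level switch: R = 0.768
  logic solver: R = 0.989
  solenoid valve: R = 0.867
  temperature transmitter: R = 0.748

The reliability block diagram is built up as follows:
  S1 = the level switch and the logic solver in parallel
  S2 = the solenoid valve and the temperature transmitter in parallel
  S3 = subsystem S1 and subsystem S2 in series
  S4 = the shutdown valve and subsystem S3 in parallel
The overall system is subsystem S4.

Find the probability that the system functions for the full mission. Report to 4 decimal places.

0.9979

Parallel (level switch and logic solver): 1 − (1 − 0.768000)(1 − 0.989000) = 0.997448
Parallel (solenoid valve and temperature transmitter): 1 − (1 − 0.867000)(1 − 0.748000) = 0.966484
Series ([0.997448] and [0.966484]): 0.997448 × 0.966484 = 0.964018
Parallel (shutdown valve and [0.964018]): 1 − (1 − 0.943000)(1 − 0.964018) = 0.9979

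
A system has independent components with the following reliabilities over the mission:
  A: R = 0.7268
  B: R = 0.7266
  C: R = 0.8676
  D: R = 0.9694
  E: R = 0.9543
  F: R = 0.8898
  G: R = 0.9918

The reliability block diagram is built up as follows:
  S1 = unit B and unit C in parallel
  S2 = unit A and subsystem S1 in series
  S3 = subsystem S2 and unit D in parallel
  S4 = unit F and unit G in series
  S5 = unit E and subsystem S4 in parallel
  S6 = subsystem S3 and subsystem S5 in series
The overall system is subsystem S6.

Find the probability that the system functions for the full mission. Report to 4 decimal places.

Parallel (B and C): 1 − (1 − 0.726600)(1 − 0.867600) = 0.963802
Series (A and [0.963802]): 0.726800 × 0.963802 = 0.700491
Parallel ([0.700491] and D): 1 − (1 − 0.700491)(1 − 0.969400) = 0.990835
Series (F and G): 0.889800 × 0.991800 = 0.882504
Parallel (E and [0.882504]): 1 − (1 − 0.954300)(1 − 0.882504) = 0.994630
Series ([0.990835] and [0.994630]): 0.990835 × 0.994630 = 0.9855

0.9855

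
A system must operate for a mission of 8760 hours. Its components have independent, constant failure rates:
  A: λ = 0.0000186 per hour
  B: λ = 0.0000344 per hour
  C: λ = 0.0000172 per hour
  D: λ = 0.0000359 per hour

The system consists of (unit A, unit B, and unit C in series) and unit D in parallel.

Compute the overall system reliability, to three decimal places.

R(A) = exp(−0.0000186 × 8760) = 0.84965
R(B) = exp(−0.0000344 × 8760) = 0.73982
R(C) = exp(−0.0000172 × 8760) = 0.86013
R(D) = exp(−0.0000359 × 8760) = 0.73017
Series (A, B, and C): 0.84965 × 0.73982 × 0.86013 = 0.54067
Parallel ([0.54067] and D): 1 − (1 − 0.54067)(1 − 0.73017) = 0.876

0.876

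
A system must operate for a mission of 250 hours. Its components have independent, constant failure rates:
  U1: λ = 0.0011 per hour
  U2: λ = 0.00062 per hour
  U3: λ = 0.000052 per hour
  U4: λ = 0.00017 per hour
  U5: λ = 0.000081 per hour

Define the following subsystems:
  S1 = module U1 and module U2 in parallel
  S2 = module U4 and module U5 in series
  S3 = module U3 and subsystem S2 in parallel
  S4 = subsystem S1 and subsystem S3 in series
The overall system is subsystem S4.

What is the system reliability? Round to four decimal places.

0.9647

R(U1) = exp(−0.0011 × 250) = 0.759572
R(U2) = exp(−0.00062 × 250) = 0.856415
R(U3) = exp(−0.000052 × 250) = 0.987084
R(U4) = exp(−0.00017 × 250) = 0.958390
R(U5) = exp(−0.000081 × 250) = 0.979954
Parallel (U1 and U2): 1 − (1 − 0.759572)(1 − 0.856415) = 0.965478
Series (U4 and U5): 0.958390 × 0.979954 = 0.939178
Parallel (U3 and [0.939178]): 1 − (1 − 0.987084)(1 − 0.939178) = 0.999214
Series ([0.965478] and [0.999214]): 0.965478 × 0.999214 = 0.9647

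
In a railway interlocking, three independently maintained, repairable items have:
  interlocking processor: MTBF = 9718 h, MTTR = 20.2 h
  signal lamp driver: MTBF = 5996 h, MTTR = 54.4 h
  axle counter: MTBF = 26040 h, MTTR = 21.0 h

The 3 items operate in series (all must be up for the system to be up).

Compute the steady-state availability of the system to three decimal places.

0.988

A(interlocking processor) = MTBF/(MTBF+MTTR) = 9718/(9718+20.2) = 0.997926
A(signal lamp driver) = MTBF/(MTBF+MTTR) = 5996/(5996+54.4) = 0.991009
A(axle counter) = MTBF/(MTBF+MTTR) = 26040/(26040+21.0) = 0.999194
Series availability: 0.997926 × 0.991009 × 0.999194 = 0.988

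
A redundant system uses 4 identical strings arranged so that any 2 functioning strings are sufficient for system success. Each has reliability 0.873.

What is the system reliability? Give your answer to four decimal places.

R = Σ_{i=2}^{4} C(4,i) p^i (1−p)^{4−i} with p = 0.873
C(4,2)·0.873^2·0.127^2 = 0.073754
C(4,3)·0.873^3·0.127^1 = 0.337992
C(4,4)·0.873^4·0.127^0 = 0.580841
Sum = 0.9926

0.9926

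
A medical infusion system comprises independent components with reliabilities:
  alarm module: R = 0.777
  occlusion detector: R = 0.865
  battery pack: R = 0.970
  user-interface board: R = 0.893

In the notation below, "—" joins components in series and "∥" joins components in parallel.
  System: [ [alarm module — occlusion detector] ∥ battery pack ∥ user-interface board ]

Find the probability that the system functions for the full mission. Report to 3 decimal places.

0.999

Series (alarm module and occlusion detector): 0.77700 × 0.86500 = 0.67211
Parallel ([0.67211], battery pack, and user-interface board): 1 − (1 − 0.67211)(1 − 0.97000)(1 − 0.89300) = 0.999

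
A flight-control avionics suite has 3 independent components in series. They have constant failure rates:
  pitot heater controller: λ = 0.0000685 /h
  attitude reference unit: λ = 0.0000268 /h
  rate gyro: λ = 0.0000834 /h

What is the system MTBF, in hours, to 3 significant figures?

5600

Series of exponential components: λ_sys = Σ λ_i
λ_sys = 0.0000685 + 0.0000268 + 0.0000834 = 1.7870e-04 /h
MTBF = 1 / λ_sys = 5600 h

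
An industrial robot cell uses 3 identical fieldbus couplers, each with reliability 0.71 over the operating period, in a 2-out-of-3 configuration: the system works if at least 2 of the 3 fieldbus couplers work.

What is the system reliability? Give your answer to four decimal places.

R = Σ_{i=2}^{3} C(3,i) p^i (1−p)^{3−i} with p = 0.71
C(3,2)·0.71^2·0.29^1 = 0.438567
C(3,3)·0.71^3·0.29^0 = 0.357911
Sum = 0.7965

0.7965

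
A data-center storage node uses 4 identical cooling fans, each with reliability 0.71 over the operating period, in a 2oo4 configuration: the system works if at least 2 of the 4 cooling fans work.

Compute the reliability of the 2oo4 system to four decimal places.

0.9237

R = Σ_{i=2}^{4} C(4,i) p^i (1−p)^{4−i} with p = 0.71
C(4,2)·0.71^2·0.29^2 = 0.254369
C(4,3)·0.71^3·0.29^1 = 0.415177
C(4,4)·0.71^4·0.29^0 = 0.254117
Sum = 0.9237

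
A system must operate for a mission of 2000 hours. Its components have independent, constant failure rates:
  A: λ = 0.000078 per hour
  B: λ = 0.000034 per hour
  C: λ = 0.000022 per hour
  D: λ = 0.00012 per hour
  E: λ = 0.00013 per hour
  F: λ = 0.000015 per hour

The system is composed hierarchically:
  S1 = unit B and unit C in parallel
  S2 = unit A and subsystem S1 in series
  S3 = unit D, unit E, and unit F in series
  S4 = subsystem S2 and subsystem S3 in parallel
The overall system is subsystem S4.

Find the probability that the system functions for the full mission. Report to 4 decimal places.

0.9396

R(A) = exp(−0.000078 × 2000) = 0.855559
R(B) = exp(−0.000034 × 2000) = 0.934260
R(C) = exp(−0.000022 × 2000) = 0.956954
R(D) = exp(−0.00012 × 2000) = 0.786628
R(E) = exp(−0.00013 × 2000) = 0.771052
R(F) = exp(−0.000015 × 2000) = 0.970446
Parallel (B and C): 1 − (1 − 0.934260)(1 − 0.956954) = 0.997170
Series (A and [0.997170]): 0.855559 × 0.997170 = 0.853138
Series (D, E, and F): 0.786628 × 0.771052 × 0.970446 = 0.588606
Parallel ([0.853138] and [0.588606]): 1 − (1 − 0.853138)(1 − 0.588606) = 0.9396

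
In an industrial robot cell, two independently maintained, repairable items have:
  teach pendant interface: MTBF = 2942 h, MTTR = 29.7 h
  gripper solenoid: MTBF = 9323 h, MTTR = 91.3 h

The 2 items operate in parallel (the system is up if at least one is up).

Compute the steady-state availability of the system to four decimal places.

A(teach pendant interface) = MTBF/(MTBF+MTTR) = 2942/(2942+29.7) = 0.990006
A(gripper solenoid) = MTBF/(MTBF+MTTR) = 9323/(9323+91.3) = 0.990302
Parallel availability: 1 − (1 − 0.990006)(1 − 0.990302) = 0.9999

0.9999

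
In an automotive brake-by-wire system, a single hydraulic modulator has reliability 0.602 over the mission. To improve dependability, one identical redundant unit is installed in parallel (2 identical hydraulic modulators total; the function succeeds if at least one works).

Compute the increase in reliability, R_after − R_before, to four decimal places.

0.2396

R_before = 0.602
R_after = 1 − (1 − 0.602)^2 = 0.8416
ΔR = 0.8416 − 0.602 = 0.2396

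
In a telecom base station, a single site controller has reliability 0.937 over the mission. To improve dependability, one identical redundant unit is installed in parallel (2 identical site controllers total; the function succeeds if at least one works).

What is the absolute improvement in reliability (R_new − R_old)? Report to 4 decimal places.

0.0590

R_before = 0.937
R_after = 1 − (1 − 0.937)^2 = 0.9960
ΔR = 0.9960 − 0.937 = 0.0590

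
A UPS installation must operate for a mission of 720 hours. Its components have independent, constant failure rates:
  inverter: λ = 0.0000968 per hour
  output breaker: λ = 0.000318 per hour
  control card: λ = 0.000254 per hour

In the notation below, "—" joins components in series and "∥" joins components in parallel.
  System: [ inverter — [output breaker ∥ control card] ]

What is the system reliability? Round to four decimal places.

0.9008

R(inverter) = exp(−0.0000968 × 720) = 0.932677
R(output breaker) = exp(−0.000318 × 720) = 0.795360
R(control card) = exp(−0.000254 × 720) = 0.832868
Parallel (output breaker and control card): 1 − (1 − 0.795360)(1 − 0.832868) = 0.965798
Series (inverter and [0.965798]): 0.932677 × 0.965798 = 0.9008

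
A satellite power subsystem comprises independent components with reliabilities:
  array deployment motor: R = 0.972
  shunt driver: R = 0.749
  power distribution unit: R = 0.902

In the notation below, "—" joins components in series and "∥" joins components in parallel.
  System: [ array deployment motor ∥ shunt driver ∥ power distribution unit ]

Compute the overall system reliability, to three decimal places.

Parallel (array deployment motor, shunt driver, and power distribution unit): 1 − (1 − 0.97200)(1 − 0.74900)(1 − 0.90200) = 0.999

0.999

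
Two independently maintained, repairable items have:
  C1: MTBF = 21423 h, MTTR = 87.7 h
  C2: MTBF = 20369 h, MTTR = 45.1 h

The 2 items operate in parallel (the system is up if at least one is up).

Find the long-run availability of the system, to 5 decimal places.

A(C1) = MTBF/(MTBF+MTTR) = 21423/(21423+87.7) = 0.995923
A(C2) = MTBF/(MTBF+MTTR) = 20369/(20369+45.1) = 0.997791
Parallel availability: 1 − (1 − 0.995923)(1 − 0.997791) = 0.99999

0.99999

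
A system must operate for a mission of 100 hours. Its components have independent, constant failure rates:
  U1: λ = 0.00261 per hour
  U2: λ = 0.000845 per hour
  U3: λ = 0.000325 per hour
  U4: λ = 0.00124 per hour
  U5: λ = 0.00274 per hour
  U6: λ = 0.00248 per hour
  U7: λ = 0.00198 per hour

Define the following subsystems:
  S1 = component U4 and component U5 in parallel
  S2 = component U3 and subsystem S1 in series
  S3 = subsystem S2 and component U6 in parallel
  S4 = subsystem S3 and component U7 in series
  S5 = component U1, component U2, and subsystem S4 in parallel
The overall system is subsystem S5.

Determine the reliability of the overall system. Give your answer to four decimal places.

0.9965

R(U1) = exp(−0.00261 × 100) = 0.770281
R(U2) = exp(−0.000845 × 100) = 0.918972
R(U3) = exp(−0.000325 × 100) = 0.968022
R(U4) = exp(−0.00124 × 100) = 0.883380
R(U5) = exp(−0.00274 × 100) = 0.760332
R(U6) = exp(−0.00248 × 100) = 0.780360
R(U7) = exp(−0.00198 × 100) = 0.820370
Parallel (U4 and U5): 1 − (1 − 0.883380)(1 − 0.760332) = 0.972050
Series (U3 and [0.972050]): 0.968022 × 0.972050 = 0.940966
Parallel ([0.940966] and U6): 1 − (1 − 0.940966)(1 − 0.780360) = 0.987034
Series ([0.987034] and U7): 0.987034 × 0.820370 = 0.809733
Parallel (U1, U2, and [0.809733]): 1 − (1 − 0.770281)(1 − 0.918972)(1 − 0.809733) = 0.9965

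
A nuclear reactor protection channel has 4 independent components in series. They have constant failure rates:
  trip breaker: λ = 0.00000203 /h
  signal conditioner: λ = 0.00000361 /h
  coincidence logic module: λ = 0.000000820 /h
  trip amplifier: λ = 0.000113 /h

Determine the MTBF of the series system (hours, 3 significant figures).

8370

Series of exponential components: λ_sys = Σ λ_i
λ_sys = 0.00000203 + 0.00000361 + 0.000000820 + 0.000113 = 1.1946e-04 /h
MTBF = 1 / λ_sys = 8370 h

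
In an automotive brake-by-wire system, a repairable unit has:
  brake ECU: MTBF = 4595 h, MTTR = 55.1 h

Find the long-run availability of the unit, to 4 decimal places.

0.9882

A(brake ECU) = MTBF/(MTBF+MTTR) = 4595/(4595+55.1) = 0.9882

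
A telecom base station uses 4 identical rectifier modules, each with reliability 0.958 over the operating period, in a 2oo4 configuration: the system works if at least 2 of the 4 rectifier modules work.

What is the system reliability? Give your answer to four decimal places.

0.9997

R = Σ_{i=2}^{4} C(4,i) p^i (1−p)^{4−i} with p = 0.958
C(4,2)·0.958^2·0.042^2 = 0.009714
C(4,3)·0.958^3·0.042^1 = 0.147709
C(4,4)·0.958^4·0.042^0 = 0.842291
Sum = 0.9997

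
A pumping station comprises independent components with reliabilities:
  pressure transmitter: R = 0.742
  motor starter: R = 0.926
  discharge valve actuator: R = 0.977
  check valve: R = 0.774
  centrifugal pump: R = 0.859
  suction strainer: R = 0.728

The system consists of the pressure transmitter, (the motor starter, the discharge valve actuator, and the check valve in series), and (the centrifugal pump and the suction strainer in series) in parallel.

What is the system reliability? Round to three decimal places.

Series (motor starter, discharge valve actuator, and check valve): 0.92600 × 0.97700 × 0.77400 = 0.70024
Series (centrifugal pump and suction strainer): 0.85900 × 0.72800 = 0.62535
Parallel (pressure transmitter, [0.70024], and [0.62535]): 1 − (1 − 0.74200)(1 − 0.70024)(1 − 0.62535) = 0.971

0.971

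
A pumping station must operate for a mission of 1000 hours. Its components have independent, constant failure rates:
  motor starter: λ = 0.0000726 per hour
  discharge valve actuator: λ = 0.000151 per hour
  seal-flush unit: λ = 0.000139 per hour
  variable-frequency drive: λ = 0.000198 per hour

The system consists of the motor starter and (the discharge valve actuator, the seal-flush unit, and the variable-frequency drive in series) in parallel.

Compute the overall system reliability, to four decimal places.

R(motor starter) = exp(−0.0000726 × 1000) = 0.929973
R(discharge valve actuator) = exp(−0.000151 × 1000) = 0.859848
R(seal-flush unit) = exp(−0.000139 × 1000) = 0.870228
R(variable-frequency drive) = exp(−0.000198 × 1000) = 0.820370
Series (discharge valve actuator, seal-flush unit, and variable-frequency drive): 0.859848 × 0.870228 × 0.820370 = 0.613853
Parallel (motor starter and [0.613853]): 1 − (1 − 0.929973)(1 − 0.613853) = 0.9730

0.9730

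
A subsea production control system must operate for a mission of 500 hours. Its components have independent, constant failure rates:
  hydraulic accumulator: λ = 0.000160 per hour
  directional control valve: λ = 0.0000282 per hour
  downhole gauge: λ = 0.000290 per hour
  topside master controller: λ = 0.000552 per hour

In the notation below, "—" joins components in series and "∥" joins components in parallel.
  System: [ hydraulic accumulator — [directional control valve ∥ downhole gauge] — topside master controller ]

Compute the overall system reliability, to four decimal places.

0.6991

R(hydraulic accumulator) = exp(−0.000160 × 500) = 0.923116
R(directional control valve) = exp(−0.0000282 × 500) = 0.985999
R(downhole gauge) = exp(−0.000290 × 500) = 0.865022
R(topside master controller) = exp(−0.000552 × 500) = 0.758813
Parallel (directional control valve and downhole gauge): 1 − (1 − 0.985999)(1 − 0.865022) = 0.998110
Series (hydraulic accumulator, [0.998110], and topside master controller): 0.923116 × 0.998110 × 0.758813 = 0.6991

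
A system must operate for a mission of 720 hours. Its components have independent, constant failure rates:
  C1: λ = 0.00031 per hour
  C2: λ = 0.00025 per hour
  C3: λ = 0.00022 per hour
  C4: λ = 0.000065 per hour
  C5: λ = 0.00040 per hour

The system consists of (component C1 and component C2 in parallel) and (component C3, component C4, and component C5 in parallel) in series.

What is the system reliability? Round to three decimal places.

R(C1) = exp(−0.00031 × 720) = 0.79995
R(C2) = exp(−0.00025 × 720) = 0.83527
R(C3) = exp(−0.00022 × 720) = 0.85351
R(C4) = exp(−0.000065 × 720) = 0.95428
R(C5) = exp(−0.00040 × 720) = 0.74976
Parallel (C1 and C2): 1 − (1 − 0.79995)(1 − 0.83527) = 0.96705
Parallel (C3, C4, and C5): 1 − (1 − 0.85351)(1 − 0.95428)(1 − 0.74976) = 0.99832
Series ([0.96705] and [0.99832]): 0.96705 × 0.99832 = 0.965

0.965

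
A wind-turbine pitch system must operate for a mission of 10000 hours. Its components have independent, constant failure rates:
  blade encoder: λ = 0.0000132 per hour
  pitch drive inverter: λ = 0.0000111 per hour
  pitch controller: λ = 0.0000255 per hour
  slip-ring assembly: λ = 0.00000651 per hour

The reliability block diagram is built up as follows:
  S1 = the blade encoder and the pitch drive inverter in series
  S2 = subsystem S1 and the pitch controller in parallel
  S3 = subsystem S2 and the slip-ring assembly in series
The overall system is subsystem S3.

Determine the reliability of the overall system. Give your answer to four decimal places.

R(blade encoder) = exp(−0.0000132 × 10000) = 0.876341
R(pitch drive inverter) = exp(−0.0000111 × 10000) = 0.894939
R(pitch controller) = exp(−0.0000255 × 10000) = 0.774916
R(slip-ring assembly) = exp(−0.00000651 × 10000) = 0.936974
Series (blade encoder and pitch drive inverter): 0.876341 × 0.894939 = 0.784272
Parallel ([0.784272] and pitch controller): 1 − (1 − 0.784272)(1 − 0.774916) = 0.951443
Series ([0.951443] and slip-ring assembly): 0.951443 × 0.936974 = 0.8915

0.8915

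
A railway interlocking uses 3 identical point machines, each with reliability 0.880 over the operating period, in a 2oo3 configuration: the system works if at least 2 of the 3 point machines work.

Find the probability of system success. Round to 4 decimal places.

0.9603

R = Σ_{i=2}^{3} C(3,i) p^i (1−p)^{3−i} with p = 0.880
C(3,2)·0.880^2·0.120^1 = 0.278784
C(3,3)·0.880^3·0.120^0 = 0.681472
Sum = 0.9603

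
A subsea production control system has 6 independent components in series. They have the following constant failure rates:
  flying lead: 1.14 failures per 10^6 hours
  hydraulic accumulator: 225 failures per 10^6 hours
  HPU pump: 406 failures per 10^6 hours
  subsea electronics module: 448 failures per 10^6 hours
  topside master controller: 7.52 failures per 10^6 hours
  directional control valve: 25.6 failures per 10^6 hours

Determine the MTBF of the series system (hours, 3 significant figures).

898

Series of exponential components: λ_sys = Σ λ_i
λ_sys = 0.00000114 + 0.000225 + 0.000406 + 0.000448 + 0.00000752 + 0.0000256 = 1.1133e-03 /h
MTBF = 1 / λ_sys = 898 h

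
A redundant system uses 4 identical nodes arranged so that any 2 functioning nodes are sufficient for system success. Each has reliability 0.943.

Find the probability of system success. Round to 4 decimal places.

R = Σ_{i=2}^{4} C(4,i) p^i (1−p)^{4−i} with p = 0.943
C(4,2)·0.943^2·0.057^2 = 0.017335
C(4,3)·0.943^3·0.057^1 = 0.191192
C(4,4)·0.943^4·0.057^0 = 0.790764
Sum = 0.9993

0.9993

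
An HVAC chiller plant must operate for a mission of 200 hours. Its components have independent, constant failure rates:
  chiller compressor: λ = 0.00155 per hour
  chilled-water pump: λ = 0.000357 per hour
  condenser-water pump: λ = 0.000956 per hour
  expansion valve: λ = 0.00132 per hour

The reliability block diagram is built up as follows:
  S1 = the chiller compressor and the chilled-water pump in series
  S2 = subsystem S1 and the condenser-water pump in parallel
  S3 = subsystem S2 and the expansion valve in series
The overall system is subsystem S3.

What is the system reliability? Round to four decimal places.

R(chiller compressor) = exp(−0.00155 × 200) = 0.733447
R(chilled-water pump) = exp(−0.000357 × 200) = 0.931089
R(condenser-water pump) = exp(−0.000956 × 200) = 0.825967
R(expansion valve) = exp(−0.00132 × 200) = 0.767974
Series (chiller compressor and chilled-water pump): 0.733447 × 0.931089 = 0.682904
Parallel ([0.682904] and condenser-water pump): 1 − (1 − 0.682904)(1 − 0.825967) = 0.944815
Series ([0.944815] and expansion valve): 0.944815 × 0.767974 = 0.7256

0.7256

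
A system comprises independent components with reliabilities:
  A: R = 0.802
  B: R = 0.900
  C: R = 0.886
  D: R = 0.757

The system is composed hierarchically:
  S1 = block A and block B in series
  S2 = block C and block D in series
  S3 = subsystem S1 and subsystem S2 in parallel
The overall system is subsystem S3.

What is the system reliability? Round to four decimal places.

0.9084

Series (A and B): 0.802000 × 0.900000 = 0.721800
Series (C and D): 0.886000 × 0.757000 = 0.670702
Parallel ([0.721800] and [0.670702]): 1 − (1 − 0.721800)(1 − 0.670702) = 0.9084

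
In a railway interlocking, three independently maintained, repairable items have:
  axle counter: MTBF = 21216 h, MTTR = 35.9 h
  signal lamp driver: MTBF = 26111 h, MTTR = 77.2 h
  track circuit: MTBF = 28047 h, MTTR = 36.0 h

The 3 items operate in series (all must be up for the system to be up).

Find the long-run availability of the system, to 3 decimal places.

A(axle counter) = MTBF/(MTBF+MTTR) = 21216/(21216+35.9) = 0.998311
A(signal lamp driver) = MTBF/(MTBF+MTTR) = 26111/(26111+77.2) = 0.997052
A(track circuit) = MTBF/(MTBF+MTTR) = 28047/(28047+36.0) = 0.998718
Series availability: 0.998311 × 0.997052 × 0.998718 = 0.994

0.994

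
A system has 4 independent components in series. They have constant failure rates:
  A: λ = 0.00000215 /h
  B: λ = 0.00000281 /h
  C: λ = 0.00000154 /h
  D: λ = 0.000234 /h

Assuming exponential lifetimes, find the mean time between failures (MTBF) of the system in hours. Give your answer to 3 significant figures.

Series of exponential components: λ_sys = Σ λ_i
λ_sys = 0.00000215 + 0.00000281 + 0.00000154 + 0.000234 = 2.4050e-04 /h
MTBF = 1 / λ_sys = 4160 h

4160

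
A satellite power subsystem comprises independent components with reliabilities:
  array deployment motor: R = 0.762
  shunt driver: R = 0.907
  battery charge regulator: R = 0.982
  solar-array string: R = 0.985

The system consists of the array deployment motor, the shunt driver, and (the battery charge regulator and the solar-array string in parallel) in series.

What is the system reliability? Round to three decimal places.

Parallel (battery charge regulator and solar-array string): 1 − (1 − 0.98200)(1 − 0.98500) = 0.99973
Series (array deployment motor, shunt driver, and [0.99973]): 0.76200 × 0.90700 × 0.99973 = 0.691

0.691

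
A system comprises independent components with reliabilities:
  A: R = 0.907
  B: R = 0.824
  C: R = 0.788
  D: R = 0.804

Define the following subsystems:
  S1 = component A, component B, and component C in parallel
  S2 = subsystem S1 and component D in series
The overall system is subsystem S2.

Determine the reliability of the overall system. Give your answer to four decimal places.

Parallel (A, B, and C): 1 − (1 − 0.907000)(1 − 0.824000)(1 − 0.788000) = 0.996530
Series ([0.996530] and D): 0.996530 × 0.804000 = 0.8012

0.8012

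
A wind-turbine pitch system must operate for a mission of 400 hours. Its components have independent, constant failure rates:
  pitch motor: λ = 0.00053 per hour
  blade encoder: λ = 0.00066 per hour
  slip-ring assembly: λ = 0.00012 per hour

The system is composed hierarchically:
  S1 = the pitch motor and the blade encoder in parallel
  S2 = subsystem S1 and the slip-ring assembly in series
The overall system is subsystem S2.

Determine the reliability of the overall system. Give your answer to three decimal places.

R(pitch motor) = exp(−0.00053 × 400) = 0.80896
R(blade encoder) = exp(−0.00066 × 400) = 0.76797
R(slip-ring assembly) = exp(−0.00012 × 400) = 0.95313
Parallel (pitch motor and blade encoder): 1 − (1 − 0.80896)(1 − 0.76797) = 0.95567
Series ([0.95567] and slip-ring assembly): 0.95567 × 0.95313 = 0.911

0.911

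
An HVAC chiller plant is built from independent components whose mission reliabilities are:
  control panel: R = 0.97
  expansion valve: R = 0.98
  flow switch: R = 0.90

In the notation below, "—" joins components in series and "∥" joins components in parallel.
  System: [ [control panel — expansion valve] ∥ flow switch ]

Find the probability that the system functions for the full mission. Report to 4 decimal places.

Series (control panel and expansion valve): 0.970000 × 0.980000 = 0.950600
Parallel ([0.950600] and flow switch): 1 − (1 − 0.950600)(1 − 0.900000) = 0.9951

0.9951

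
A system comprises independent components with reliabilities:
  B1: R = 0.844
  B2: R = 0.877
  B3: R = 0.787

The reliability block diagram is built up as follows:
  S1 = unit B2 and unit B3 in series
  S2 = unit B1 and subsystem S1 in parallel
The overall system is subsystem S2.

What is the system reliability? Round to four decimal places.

Series (B2 and B3): 0.877000 × 0.787000 = 0.690199
Parallel (B1 and [0.690199]): 1 − (1 − 0.844000)(1 − 0.690199) = 0.9517

0.9517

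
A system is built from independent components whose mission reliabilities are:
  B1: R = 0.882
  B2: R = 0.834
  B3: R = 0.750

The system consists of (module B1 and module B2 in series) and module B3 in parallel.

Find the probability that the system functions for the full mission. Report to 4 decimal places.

Series (B1 and B2): 0.882000 × 0.834000 = 0.735588
Parallel ([0.735588] and B3): 1 − (1 − 0.735588)(1 − 0.750000) = 0.9339

0.9339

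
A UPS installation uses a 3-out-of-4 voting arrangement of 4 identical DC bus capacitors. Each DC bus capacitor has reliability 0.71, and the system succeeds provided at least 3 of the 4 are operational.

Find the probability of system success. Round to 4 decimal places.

0.6693

R = Σ_{i=3}^{4} C(4,i) p^i (1−p)^{4−i} with p = 0.71
C(4,3)·0.71^3·0.29^1 = 0.415177
C(4,4)·0.71^4·0.29^0 = 0.254117
Sum = 0.6693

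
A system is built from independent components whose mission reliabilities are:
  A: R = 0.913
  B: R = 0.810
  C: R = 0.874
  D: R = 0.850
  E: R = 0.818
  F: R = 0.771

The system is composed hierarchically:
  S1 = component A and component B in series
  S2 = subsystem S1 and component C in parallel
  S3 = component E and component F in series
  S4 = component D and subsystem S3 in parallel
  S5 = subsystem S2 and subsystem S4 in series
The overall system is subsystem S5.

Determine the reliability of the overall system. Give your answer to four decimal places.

0.9136

Series (A and B): 0.913000 × 0.810000 = 0.739530
Parallel ([0.739530] and C): 1 − (1 − 0.739530)(1 − 0.874000) = 0.967181
Series (E and F): 0.818000 × 0.771000 = 0.630678
Parallel (D and [0.630678]): 1 − (1 − 0.850000)(1 − 0.630678) = 0.944602
Series ([0.967181] and [0.944602]): 0.967181 × 0.944602 = 0.9136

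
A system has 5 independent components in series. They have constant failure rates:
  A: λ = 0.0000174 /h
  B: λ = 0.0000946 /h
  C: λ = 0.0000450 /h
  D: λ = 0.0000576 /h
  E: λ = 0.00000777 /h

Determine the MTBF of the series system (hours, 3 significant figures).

4500

Series of exponential components: λ_sys = Σ λ_i
λ_sys = 0.0000174 + 0.0000946 + 0.0000450 + 0.0000576 + 0.00000777 = 2.2237e-04 /h
MTBF = 1 / λ_sys = 4500 h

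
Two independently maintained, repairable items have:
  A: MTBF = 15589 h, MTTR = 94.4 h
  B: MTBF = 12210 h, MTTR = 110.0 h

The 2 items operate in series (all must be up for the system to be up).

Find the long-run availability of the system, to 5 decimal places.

A(A) = MTBF/(MTBF+MTTR) = 15589/(15589+94.4) = 0.993981
A(B) = MTBF/(MTBF+MTTR) = 12210/(12210+110.0) = 0.991071
Series availability: 0.993981 × 0.991071 = 0.98511

0.98511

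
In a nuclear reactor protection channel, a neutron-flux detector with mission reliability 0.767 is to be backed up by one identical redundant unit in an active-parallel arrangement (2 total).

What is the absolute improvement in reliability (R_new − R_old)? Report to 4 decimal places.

R_before = 0.767
R_after = 1 − (1 − 0.767)^2 = 0.9457
ΔR = 0.9457 − 0.767 = 0.1787

0.1787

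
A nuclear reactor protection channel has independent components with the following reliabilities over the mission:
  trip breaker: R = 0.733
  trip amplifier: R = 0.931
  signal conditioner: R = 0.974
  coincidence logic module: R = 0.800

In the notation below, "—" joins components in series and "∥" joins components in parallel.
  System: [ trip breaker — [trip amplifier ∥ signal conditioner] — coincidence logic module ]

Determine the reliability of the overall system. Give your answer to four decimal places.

0.5853

Parallel (trip amplifier and signal conditioner): 1 − (1 − 0.931000)(1 − 0.974000) = 0.998206
Series (trip breaker, [0.998206], and coincidence logic module): 0.733000 × 0.998206 × 0.800000 = 0.5853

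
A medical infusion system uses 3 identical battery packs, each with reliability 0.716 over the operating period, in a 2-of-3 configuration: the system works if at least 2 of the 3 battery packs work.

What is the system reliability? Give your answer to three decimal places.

R = Σ_{i=2}^{3} C(3,i) p^i (1−p)^{3−i} with p = 0.716
C(3,2)·0.716^2·0.284^1 = 0.43678
C(3,3)·0.716^3·0.284^0 = 0.36706
Sum = 0.804

0.804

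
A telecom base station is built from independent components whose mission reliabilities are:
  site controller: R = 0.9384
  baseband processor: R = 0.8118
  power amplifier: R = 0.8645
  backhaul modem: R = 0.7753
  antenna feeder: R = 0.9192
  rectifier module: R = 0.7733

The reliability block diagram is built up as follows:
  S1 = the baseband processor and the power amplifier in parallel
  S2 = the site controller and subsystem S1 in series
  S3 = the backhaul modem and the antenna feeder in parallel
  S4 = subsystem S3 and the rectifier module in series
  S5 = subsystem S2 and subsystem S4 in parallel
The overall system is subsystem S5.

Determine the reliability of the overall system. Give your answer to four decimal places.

Parallel (baseband processor and power amplifier): 1 − (1 − 0.811800)(1 − 0.864500) = 0.974499
Series (site controller and [0.974499]): 0.938400 × 0.974499 = 0.914470
Parallel (backhaul modem and antenna feeder): 1 − (1 − 0.775300)(1 − 0.919200) = 0.981844
Series ([0.981844] and rectifier module): 0.981844 × 0.773300 = 0.759260
Parallel ([0.914470] and [0.759260]): 1 − (1 − 0.914470)(1 − 0.759260) = 0.9794

0.9794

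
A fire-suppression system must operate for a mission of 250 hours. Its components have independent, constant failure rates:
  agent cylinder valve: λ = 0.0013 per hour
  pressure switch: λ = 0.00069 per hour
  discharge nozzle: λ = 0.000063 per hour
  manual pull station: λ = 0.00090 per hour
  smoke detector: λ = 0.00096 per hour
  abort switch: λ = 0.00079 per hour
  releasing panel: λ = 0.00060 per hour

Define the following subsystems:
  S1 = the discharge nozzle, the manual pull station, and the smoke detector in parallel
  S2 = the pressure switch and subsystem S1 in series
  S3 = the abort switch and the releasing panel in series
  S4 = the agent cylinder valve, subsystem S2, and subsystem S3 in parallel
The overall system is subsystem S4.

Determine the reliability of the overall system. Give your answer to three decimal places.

0.987

R(agent cylinder valve) = exp(−0.0013 × 250) = 0.72253
R(pressure switch) = exp(−0.00069 × 250) = 0.84156
R(discharge nozzle) = exp(−0.000063 × 250) = 0.98437
R(manual pull station) = exp(−0.00090 × 250) = 0.79852
R(smoke detector) = exp(−0.00096 × 250) = 0.78663
R(abort switch) = exp(−0.00079 × 250) = 0.82078
R(releasing panel) = exp(−0.00060 × 250) = 0.86071
Parallel (discharge nozzle, manual pull station, and smoke detector): 1 − (1 − 0.98437)(1 − 0.79852)(1 − 0.78663) = 0.99933
Series (pressure switch and [0.99933]): 0.84156 × 0.99933 = 0.84100
Series (abort switch and releasing panel): 0.82078 × 0.86071 = 0.70645
Parallel (agent cylinder valve, [0.84100], and [0.70645]): 1 − (1 − 0.72253)(1 − 0.84100)(1 − 0.70645) = 0.987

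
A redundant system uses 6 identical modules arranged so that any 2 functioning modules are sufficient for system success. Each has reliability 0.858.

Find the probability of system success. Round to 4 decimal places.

0.9997

R = Σ_{i=2}^{6} C(6,i) p^i (1−p)^{6−i} with p = 0.858
C(6,2)·0.858^2·0.142^4 = 0.004490
C(6,3)·0.858^3·0.142^3 = 0.036171
C(6,4)·0.858^4·0.142^2 = 0.163914
C(6,5)·0.858^5·0.142^1 = 0.396165
C(6,6)·0.858^6·0.142^0 = 0.398955
Sum = 0.9997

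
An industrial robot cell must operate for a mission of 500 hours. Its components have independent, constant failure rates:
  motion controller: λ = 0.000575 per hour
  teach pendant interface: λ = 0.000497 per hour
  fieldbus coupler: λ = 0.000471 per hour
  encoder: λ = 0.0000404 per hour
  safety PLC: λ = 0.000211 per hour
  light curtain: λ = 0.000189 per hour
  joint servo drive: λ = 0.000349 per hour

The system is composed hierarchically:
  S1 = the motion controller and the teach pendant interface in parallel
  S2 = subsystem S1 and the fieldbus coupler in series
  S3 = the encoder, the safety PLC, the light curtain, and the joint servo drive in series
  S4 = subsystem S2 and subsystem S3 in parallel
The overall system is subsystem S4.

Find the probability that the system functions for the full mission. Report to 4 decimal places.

R(motion controller) = exp(−0.000575 × 500) = 0.750137
R(teach pendant interface) = exp(−0.000497 × 500) = 0.779970
R(fieldbus coupler) = exp(−0.000471 × 500) = 0.790176
R(encoder) = exp(−0.0000404 × 500) = 0.980003
R(safety PLC) = exp(−0.000211 × 500) = 0.899874
R(light curtain) = exp(−0.000189 × 500) = 0.909828
R(joint servo drive) = exp(−0.000349 × 500) = 0.839877
Parallel (motion controller and teach pendant interface): 1 − (1 − 0.750137)(1 − 0.779970) = 0.945023
Series ([0.945023] and fieldbus coupler): 0.945023 × 0.790176 = 0.746734
Series (encoder, safety PLC, light curtain, and joint servo drive): 0.980003 × 0.899874 × 0.909828 × 0.839877 = 0.673882
Parallel ([0.746734] and [0.673882]): 1 − (1 − 0.746734)(1 − 0.673882) = 0.9174

0.9174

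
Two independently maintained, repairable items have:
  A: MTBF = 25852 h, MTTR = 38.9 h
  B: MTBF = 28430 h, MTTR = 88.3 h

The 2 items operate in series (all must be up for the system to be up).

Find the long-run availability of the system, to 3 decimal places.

A(A) = MTBF/(MTBF+MTTR) = 25852/(25852+38.9) = 0.998498
A(B) = MTBF/(MTBF+MTTR) = 28430/(28430+88.3) = 0.996904
Series availability: 0.998498 × 0.996904 = 0.995

0.995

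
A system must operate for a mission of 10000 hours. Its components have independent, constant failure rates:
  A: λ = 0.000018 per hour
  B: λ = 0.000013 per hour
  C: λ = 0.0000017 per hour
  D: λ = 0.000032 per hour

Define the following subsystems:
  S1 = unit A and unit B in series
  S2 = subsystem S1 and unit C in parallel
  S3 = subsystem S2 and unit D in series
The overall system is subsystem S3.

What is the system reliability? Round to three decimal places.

0.723

R(A) = exp(−0.000018 × 10000) = 0.83527
R(B) = exp(−0.000013 × 10000) = 0.87810
R(C) = exp(−0.0000017 × 10000) = 0.98314
R(D) = exp(−0.000032 × 10000) = 0.72615
Series (A and B): 0.83527 × 0.87810 = 0.73345
Parallel ([0.73345] and C): 1 − (1 − 0.73345)(1 − 0.98314) = 0.99551
Series ([0.99551] and D): 0.99551 × 0.72615 = 0.723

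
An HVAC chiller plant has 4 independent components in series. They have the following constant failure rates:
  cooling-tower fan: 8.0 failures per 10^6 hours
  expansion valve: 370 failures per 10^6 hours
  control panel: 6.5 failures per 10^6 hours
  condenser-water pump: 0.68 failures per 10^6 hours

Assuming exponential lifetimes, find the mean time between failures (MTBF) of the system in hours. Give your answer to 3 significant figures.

2600

Series of exponential components: λ_sys = Σ λ_i
λ_sys = 0.0000080 + 0.00037 + 0.0000065 + 0.00000068 = 3.8518e-04 /h
MTBF = 1 / λ_sys = 2600 h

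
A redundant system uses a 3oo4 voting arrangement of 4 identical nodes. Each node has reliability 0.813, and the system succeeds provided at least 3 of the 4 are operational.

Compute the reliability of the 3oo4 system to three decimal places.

R = Σ_{i=3}^{4} C(4,i) p^i (1−p)^{4−i} with p = 0.813
C(4,3)·0.813^3·0.187^1 = 0.40195
C(4,4)·0.813^4·0.187^0 = 0.43688
Sum = 0.839

0.839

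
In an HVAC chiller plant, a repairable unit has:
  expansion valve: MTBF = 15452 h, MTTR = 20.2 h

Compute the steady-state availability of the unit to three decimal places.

A(expansion valve) = MTBF/(MTBF+MTTR) = 15452/(15452+20.2) = 0.999

0.999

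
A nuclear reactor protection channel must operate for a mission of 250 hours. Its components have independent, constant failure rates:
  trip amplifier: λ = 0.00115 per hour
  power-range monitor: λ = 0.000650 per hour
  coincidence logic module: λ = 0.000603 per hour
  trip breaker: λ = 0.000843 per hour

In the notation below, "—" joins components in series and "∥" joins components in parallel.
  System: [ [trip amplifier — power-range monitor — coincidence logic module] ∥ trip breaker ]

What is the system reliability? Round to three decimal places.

0.914

R(trip amplifier) = exp(−0.00115 × 250) = 0.75014
R(power-range monitor) = exp(−0.000650 × 250) = 0.85002
R(coincidence logic module) = exp(−0.000603 × 250) = 0.86006
R(trip breaker) = exp(−0.000843 × 250) = 0.80998
Series (trip amplifier, power-range monitor, and coincidence logic module): 0.75014 × 0.85002 × 0.86006 = 0.54840
Parallel ([0.54840] and trip breaker): 1 − (1 − 0.54840)(1 − 0.80998) = 0.914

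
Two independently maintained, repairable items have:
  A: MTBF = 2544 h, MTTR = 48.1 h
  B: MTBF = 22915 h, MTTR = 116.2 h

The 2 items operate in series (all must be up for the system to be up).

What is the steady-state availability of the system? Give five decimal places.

0.97649

A(A) = MTBF/(MTBF+MTTR) = 2544/(2544+48.1) = 0.981444
A(B) = MTBF/(MTBF+MTTR) = 22915/(22915+116.2) = 0.994955
Series availability: 0.981444 × 0.994955 = 0.97649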